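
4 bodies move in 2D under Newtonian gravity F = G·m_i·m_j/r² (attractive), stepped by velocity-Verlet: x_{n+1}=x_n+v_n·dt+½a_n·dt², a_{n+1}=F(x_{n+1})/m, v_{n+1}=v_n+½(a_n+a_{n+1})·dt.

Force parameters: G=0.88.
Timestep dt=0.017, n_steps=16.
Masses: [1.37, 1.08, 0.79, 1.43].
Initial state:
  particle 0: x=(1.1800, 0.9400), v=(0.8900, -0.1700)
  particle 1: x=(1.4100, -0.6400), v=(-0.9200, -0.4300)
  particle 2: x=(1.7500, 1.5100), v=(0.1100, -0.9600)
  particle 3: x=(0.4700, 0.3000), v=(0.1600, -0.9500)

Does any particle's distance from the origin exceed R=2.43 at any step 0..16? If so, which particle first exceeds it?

step 0: x0=(1.1800, 0.9400) x1=(1.4100, -0.6400) x2=(1.7500, 1.5100) x3=(0.4700, 0.3000)
step 1: x0=(1.1951, 0.9370) x1=(1.3943, -0.6471) x2=(1.7516, 1.4934) x3=(0.4729, 0.2839)
step 2: x0=(1.2102, 0.9339) x1=(1.3784, -0.6540) x2=(1.7528, 1.4763) x3=(0.4763, 0.2681)
step 3: x0=(1.2252, 0.9307) x1=(1.3624, -0.6605) x2=(1.7534, 1.4586) x3=(0.4801, 0.2524)
step 4: x0=(1.2402, 0.9274) x1=(1.3462, -0.6666) x2=(1.7535, 1.4404) x3=(0.4843, 0.2368)
step 5: x0=(1.2553, 0.9240) x1=(1.3298, -0.6724) x2=(1.7530, 1.4215) x3=(0.4890, 0.2214)
step 6: x0=(1.2704, 0.9206) x1=(1.3133, -0.6778) x2=(1.7519, 1.4020) x3=(0.4940, 0.2061)
step 7: x0=(1.2856, 0.9171) x1=(1.2966, -0.6829) x2=(1.7502, 1.3818) x3=(0.4995, 0.1909)
step 8: x0=(1.3008, 0.9137) x1=(1.2797, -0.6876) x2=(1.7479, 1.3610) x3=(0.5053, 0.1759)
step 9: x0=(1.3162, 0.9103) x1=(1.2627, -0.6919) x2=(1.7448, 1.3393) x3=(0.5116, 0.1609)
step 10: x0=(1.3318, 0.9070) x1=(1.2455, -0.6959) x2=(1.7409, 1.3168) x3=(0.5182, 0.1460)
step 11: x0=(1.3475, 0.9037) x1=(1.2282, -0.6994) x2=(1.7362, 1.2935) x3=(0.5253, 0.1312)
step 12: x0=(1.3635, 0.9007) x1=(1.2106, -0.7025) x2=(1.7305, 1.2692) x3=(0.5327, 0.1165)
step 13: x0=(1.3799, 0.8979) x1=(1.1929, -0.7052) x2=(1.7239, 1.2438) x3=(0.5406, 0.1018)
step 14: x0=(1.3966, 0.8954) x1=(1.1750, -0.7075) x2=(1.7161, 1.2172) x3=(0.5489, 0.0871)
step 15: x0=(1.4138, 0.8933) x1=(1.1569, -0.7092) x2=(1.7070, 1.1892) x3=(0.5575, 0.0724)
step 16: x0=(1.4316, 0.8917) x1=(1.1386, -0.7106) x2=(1.6963, 1.1597) x3=(0.5666, 0.0578)

no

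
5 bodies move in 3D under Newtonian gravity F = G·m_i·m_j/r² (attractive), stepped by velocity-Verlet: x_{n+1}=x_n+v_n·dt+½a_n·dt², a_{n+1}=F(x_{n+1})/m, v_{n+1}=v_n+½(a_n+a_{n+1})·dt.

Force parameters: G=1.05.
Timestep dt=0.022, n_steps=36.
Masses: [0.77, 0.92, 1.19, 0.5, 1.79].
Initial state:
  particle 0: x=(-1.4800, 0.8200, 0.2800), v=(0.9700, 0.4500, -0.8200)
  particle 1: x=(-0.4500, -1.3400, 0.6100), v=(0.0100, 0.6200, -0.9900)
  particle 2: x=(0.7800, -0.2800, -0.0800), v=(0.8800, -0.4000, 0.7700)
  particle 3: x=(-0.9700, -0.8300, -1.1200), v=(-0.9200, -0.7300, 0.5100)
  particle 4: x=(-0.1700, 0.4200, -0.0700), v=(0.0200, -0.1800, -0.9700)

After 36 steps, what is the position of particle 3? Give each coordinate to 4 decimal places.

step 0: x0=(-1.4800, 0.8200, 0.2800) x1=(-0.4500, -1.3400, 0.6100) x2=(0.7800, -0.2800, -0.0800) x3=(-0.9700, -0.8300, -1.1200) x4=(-0.1700, 0.4200, -0.0700)
step 1: x0=(-1.4584, 0.8298, 0.2619) x1=(-0.4497, -1.3261, 0.5881) x2=(0.7990, -0.2886, -0.0630) x3=(-0.9901, -0.8459, -1.1086) x4=(-0.1695, 0.4159, -0.0913)
step 2: x0=(-1.4362, 0.8392, 0.2436) x1=(-0.4493, -1.3119, 0.5660) x2=(0.8173, -0.2970, -0.0461) x3=(-1.0100, -0.8616, -1.0968) x4=(-0.1689, 0.4113, -0.1126)
step 3: x0=(-1.4135, 0.8484, 0.2252) x1=(-0.4488, -1.2971, 0.5436) x2=(0.8348, -0.3051, -0.0291) x3=(-1.0296, -0.8771, -1.0846) x4=(-0.1682, 0.4065, -0.1337)
step 4: x0=(-1.3902, 0.8572, 0.2066) x1=(-0.4481, -1.2820, 0.5209) x2=(0.8517, -0.3129, -0.0121) x3=(-1.0489, -0.8922, -1.0720) x4=(-0.1674, 0.4013, -0.1548)
step 5: x0=(-1.3663, 0.8658, 0.1879) x1=(-0.4473, -1.2664, 0.4980) x2=(0.8679, -0.3204, 0.0048) x3=(-1.0679, -0.9072, -1.0590) x4=(-0.1666, 0.3957, -0.1758)
step 6: x0=(-1.3419, 0.8740, 0.1690) x1=(-0.4463, -1.2503, 0.4749) x2=(0.8834, -0.3277, 0.0217) x3=(-1.0867, -0.9218, -1.0456) x4=(-0.1657, 0.3899, -0.1966)
step 7: x0=(-1.3168, 0.8818, 0.1499) x1=(-0.4452, -1.2338, 0.4515) x2=(0.8982, -0.3348, 0.0385) x3=(-1.1052, -0.9362, -1.0319) x4=(-0.1648, 0.3837, -0.2173)
step 8: x0=(-1.2912, 0.8892, 0.1307) x1=(-0.4439, -1.2168, 0.4279) x2=(0.9123, -0.3417, 0.0553) x3=(-1.1234, -0.9503, -1.0178) x4=(-0.1639, 0.3773, -0.2378)
step 9: x0=(-1.2650, 0.8963, 0.1113) x1=(-0.4424, -1.1993, 0.4040) x2=(0.9258, -0.3483, 0.0719) x3=(-1.1412, -0.9642, -1.0033) x4=(-0.1630, 0.3705, -0.2582)
step 10: x0=(-1.2381, 0.9029, 0.0917) x1=(-0.4408, -1.1814, 0.3798) x2=(0.9387, -0.3548, 0.0885) x3=(-1.1588, -0.9778, -0.9885) x4=(-0.1620, 0.3635, -0.2784)
step 11: x0=(-1.2107, 0.9092, 0.0719) x1=(-0.4391, -1.1629, 0.3554) x2=(0.9510, -0.3610, 0.1049) x3=(-1.1760, -0.9911, -0.9733) x4=(-0.1611, 0.3562, -0.2984)
step 12: x0=(-1.1827, 0.9149, 0.0520) x1=(-0.4371, -1.1440, 0.3307) x2=(0.9626, -0.3671, 0.1212) x3=(-1.1929, -1.0041, -0.9577) x4=(-0.1602, 0.3486, -0.3182)
step 13: x0=(-1.1540, 0.9203, 0.0318) x1=(-0.4350, -1.1246, 0.3057) x2=(0.9736, -0.3730, 0.1373) x3=(-1.2095, -1.0168, -0.9418) x4=(-0.1594, 0.3408, -0.3378)
step 14: x0=(-1.1247, 0.9251, 0.0114) x1=(-0.4327, -1.1047, 0.2805) x2=(0.9840, -0.3788, 0.1533) x3=(-1.2257, -1.0293, -0.9256) x4=(-0.1586, 0.3328, -0.3571)
step 15: x0=(-1.0948, 0.9294, -0.0091) x1=(-0.4303, -1.0843, 0.2550) x2=(0.9938, -0.3844, 0.1692) x3=(-1.2415, -1.0415, -0.9089) x4=(-0.1579, 0.3245, -0.3762)
step 16: x0=(-1.0642, 0.9332, -0.0299) x1=(-0.4276, -1.0633, 0.2292) x2=(1.0030, -0.3898, 0.1848) x3=(-1.2570, -1.0533, -0.8920) x4=(-0.1572, 0.3160, -0.3951)
step 17: x0=(-1.0330, 0.9364, -0.0509) x1=(-0.4248, -1.0418, 0.2031) x2=(1.0116, -0.3951, 0.2003) x3=(-1.2720, -1.0649, -0.8747) x4=(-0.1567, 0.3073, -0.4137)
step 18: x0=(-1.0012, 0.9390, -0.0721) x1=(-0.4218, -1.0198, 0.1768) x2=(1.0196, -0.4002, 0.2156) x3=(-1.2867, -1.0762, -0.8571) x4=(-0.1562, 0.2984, -0.4320)
step 19: x0=(-0.9687, 0.9410, -0.0935) x1=(-0.4186, -0.9972, 0.1501) x2=(1.0271, -0.4053, 0.2307) x3=(-1.3009, -1.0871, -0.8391) x4=(-0.1559, 0.2893, -0.4501)
step 20: x0=(-0.9355, 0.9423, -0.1152) x1=(-0.4152, -0.9740, 0.1232) x2=(1.0340, -0.4101, 0.2456) x3=(-1.3147, -1.0977, -0.8208) x4=(-0.1557, 0.2800, -0.4678)
step 21: x0=(-0.9017, 0.9430, -0.1371) x1=(-0.4116, -0.9503, 0.0960) x2=(1.0404, -0.4149, 0.2603) x3=(-1.3281, -1.1080, -0.8022) x4=(-0.1556, 0.2706, -0.4853)
step 22: x0=(-0.8672, 0.9429, -0.1592) x1=(-0.4079, -0.9260, 0.0685) x2=(1.0462, -0.4195, 0.2747) x3=(-1.3409, -1.1180, -0.7834) x4=(-0.1557, 0.2610, -0.5024)
step 23: x0=(-0.8320, 0.9420, -0.1816) x1=(-0.4039, -0.9011, 0.0407) x2=(1.0514, -0.4241, 0.2890) x3=(-1.3534, -1.1276, -0.7642) x4=(-0.1560, 0.2512, -0.5192)
step 24: x0=(-0.7961, 0.9403, -0.2043) x1=(-0.3998, -0.8755, 0.0126) x2=(1.0562, -0.4285, 0.3029) x3=(-1.3653, -1.1369, -0.7448) x4=(-0.1564, 0.2413, -0.5356)
step 25: x0=(-0.7596, 0.9377, -0.2272) x1=(-0.3954, -0.8493, -0.0158) x2=(1.0604, -0.4327, 0.3167) x3=(-1.3767, -1.1458, -0.7251) x4=(-0.1570, 0.2312, -0.5517)
step 26: x0=(-0.7224, 0.9343, -0.2504) x1=(-0.3909, -0.8225, -0.0445) x2=(1.0640, -0.4369, 0.3302) x3=(-1.3877, -1.1543, -0.7051) x4=(-0.1578, 0.2210, -0.5674)
step 27: x0=(-0.6845, 0.9298, -0.2740) x1=(-0.3861, -0.7949, -0.0736) x2=(1.0672, -0.4409, 0.3434) x3=(-1.3981, -1.1625, -0.6849) x4=(-0.1587, 0.2107, -0.5826)
step 28: x0=(-0.6460, 0.9243, -0.2978) x1=(-0.3812, -0.7666, -0.1030) x2=(1.0699, -0.4448, 0.3564) x3=(-1.4080, -1.1703, -0.6646) x4=(-0.1599, 0.2003, -0.5975)
step 29: x0=(-0.6068, 0.9177, -0.3219) x1=(-0.3760, -0.7376, -0.1327) x2=(1.0720, -0.4486, 0.3691) x3=(-1.4173, -1.1777, -0.6440) x4=(-0.1613, 0.1898, -0.6120)
step 30: x0=(-0.5669, 0.9099, -0.3463) x1=(-0.3706, -0.7077, -0.1628) x2=(1.0737, -0.4523, 0.3815) x3=(-1.4262, -1.1848, -0.6232) x4=(-0.1629, 0.1792, -0.6259)
step 31: x0=(-0.5264, 0.9008, -0.3711) x1=(-0.3649, -0.6769, -0.1933) x2=(1.0749, -0.4559, 0.3936) x3=(-1.4345, -1.1914, -0.6024) x4=(-0.1648, 0.1684, -0.6394)
step 32: x0=(-0.4854, 0.8904, -0.3961) x1=(-0.3590, -0.6452, -0.2242) x2=(1.0756, -0.4593, 0.4055) x3=(-1.4423, -1.1976, -0.5813) x4=(-0.1669, 0.1576, -0.6524)
step 33: x0=(-0.4437, 0.8786, -0.4215) x1=(-0.3527, -0.6124, -0.2555) x2=(1.0758, -0.4626, 0.4170) x3=(-1.4495, -1.2034, -0.5602) x4=(-0.1692, 0.1467, -0.6648)
step 34: x0=(-0.4015, 0.8652, -0.4473) x1=(-0.3462, -0.5786, -0.2873) x2=(1.0756, -0.4658, 0.4283) x3=(-1.4562, -1.2088, -0.5390) x4=(-0.1717, 0.1356, -0.6767)
step 35: x0=(-0.3589, 0.8502, -0.4733) x1=(-0.3393, -0.5434, -0.3197) x2=(1.0749, -0.4689, 0.4392) x3=(-1.4624, -1.2138, -0.5178) x4=(-0.1745, 0.1245, -0.6879)
step 36: x0=(-0.3158, 0.8334, -0.4998) x1=(-0.3320, -0.5069, -0.3528) x2=(1.0738, -0.4718, 0.4499) x3=(-1.4681, -1.2184, -0.4964) x4=(-0.1775, 0.1131, -0.6985)

(-1.4681, -1.2184, -0.4964)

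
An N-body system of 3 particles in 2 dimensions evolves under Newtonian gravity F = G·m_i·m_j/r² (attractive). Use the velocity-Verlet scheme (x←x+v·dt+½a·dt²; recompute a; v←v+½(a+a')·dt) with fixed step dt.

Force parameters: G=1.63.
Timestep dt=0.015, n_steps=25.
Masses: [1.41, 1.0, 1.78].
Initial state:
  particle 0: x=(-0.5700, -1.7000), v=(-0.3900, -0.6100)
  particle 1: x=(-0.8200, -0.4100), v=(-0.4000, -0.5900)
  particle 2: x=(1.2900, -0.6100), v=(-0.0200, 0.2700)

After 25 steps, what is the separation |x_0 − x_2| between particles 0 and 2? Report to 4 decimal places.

2.3304

step 0: x0=(-0.5700, -1.7000) x1=(-0.8200, -0.4100) x2=(1.2900, -0.6100)
step 1: x0=(-0.5758, -1.7090) x1=(-0.8259, -0.4190) x2=(1.2896, -0.6060)
step 2: x0=(-0.5815, -1.7177) x1=(-0.8316, -0.4283) x2=(1.2890, -0.6020)
step 3: x0=(-0.5872, -1.7262) x1=(-0.8371, -0.4379) x2=(1.2883, -0.5981)
step 4: x0=(-0.5928, -1.7344) x1=(-0.8424, -0.4479) x2=(1.2874, -0.5942)
step 5: x0=(-0.5983, -1.7423) x1=(-0.8475, -0.4581) x2=(1.2863, -0.5904)
step 6: x0=(-0.6037, -1.7499) x1=(-0.8524, -0.4686) x2=(1.2851, -0.5866)
step 7: x0=(-0.6091, -1.7572) x1=(-0.8571, -0.4795) x2=(1.2836, -0.5829)
step 8: x0=(-0.6143, -1.7643) x1=(-0.8616, -0.4906) x2=(1.2820, -0.5792)
step 9: x0=(-0.6196, -1.7710) x1=(-0.8659, -0.5021) x2=(1.2803, -0.5756)
step 10: x0=(-0.6247, -1.7775) x1=(-0.8700, -0.5138) x2=(1.2784, -0.5720)
step 11: x0=(-0.6298, -1.7837) x1=(-0.8739, -0.5259) x2=(1.2763, -0.5685)
step 12: x0=(-0.6348, -1.7896) x1=(-0.8776, -0.5383) x2=(1.2740, -0.5650)
step 13: x0=(-0.6398, -1.7952) x1=(-0.8810, -0.5510) x2=(1.2716, -0.5616)
step 14: x0=(-0.6447, -1.8005) x1=(-0.8843, -0.5640) x2=(1.2690, -0.5582)
step 15: x0=(-0.6495, -1.8056) x1=(-0.8874, -0.5773) x2=(1.2663, -0.5549)
step 16: x0=(-0.6542, -1.8103) x1=(-0.8903, -0.5910) x2=(1.2634, -0.5517)
step 17: x0=(-0.6590, -1.8147) x1=(-0.8930, -0.6050) x2=(1.2603, -0.5485)
step 18: x0=(-0.6636, -1.8189) x1=(-0.8955, -0.6193) x2=(1.2571, -0.5453)
step 19: x0=(-0.6682, -1.8227) x1=(-0.8977, -0.6339) x2=(1.2537, -0.5422)
step 20: x0=(-0.6728, -1.8262) x1=(-0.8998, -0.6489) x2=(1.2501, -0.5392)
step 21: x0=(-0.6772, -1.8294) x1=(-0.9016, -0.6642) x2=(1.2464, -0.5363)
step 22: x0=(-0.6817, -1.8322) x1=(-0.9033, -0.6799) x2=(1.2426, -0.5333)
step 23: x0=(-0.6861, -1.8348) x1=(-0.9047, -0.6960) x2=(1.2385, -0.5305)
step 24: x0=(-0.6904, -1.8370) x1=(-0.9059, -0.7124) x2=(1.2343, -0.5277)
step 25: x0=(-0.6947, -1.8388) x1=(-0.9069, -0.7292) x2=(1.2300, -0.5250)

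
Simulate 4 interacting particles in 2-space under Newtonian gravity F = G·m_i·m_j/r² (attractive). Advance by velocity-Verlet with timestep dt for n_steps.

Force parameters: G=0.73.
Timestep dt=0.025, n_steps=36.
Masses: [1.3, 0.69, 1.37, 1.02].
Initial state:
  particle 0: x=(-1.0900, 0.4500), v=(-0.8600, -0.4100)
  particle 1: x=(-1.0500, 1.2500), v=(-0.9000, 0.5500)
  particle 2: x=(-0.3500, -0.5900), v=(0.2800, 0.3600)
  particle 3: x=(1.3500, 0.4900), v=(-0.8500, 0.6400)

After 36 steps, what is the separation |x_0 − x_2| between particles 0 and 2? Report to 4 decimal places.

1.4226

step 0: x0=(-1.0900, 0.4500) x1=(-1.0500, 1.2500) x2=(-0.3500, -0.5900) x3=(1.3500, 0.4900)
step 1: x0=(-1.1113, 0.4398) x1=(-1.0725, 1.2632) x2=(-0.3431, -0.5808) x3=(1.3286, 0.5060)
step 2: x0=(-1.1323, 0.4298) x1=(-1.0948, 1.2754) x2=(-0.3363, -0.5711) x3=(1.3069, 0.5219)
step 3: x0=(-1.1530, 0.4200) x1=(-1.1171, 1.2865) x2=(-0.3297, -0.5611) x3=(1.2850, 0.5377)
step 4: x0=(-1.1733, 0.4103) x1=(-1.1393, 1.2967) x2=(-0.3232, -0.5506) x3=(1.2628, 0.5534)
step 5: x0=(-1.1933, 0.4006) x1=(-1.1614, 1.3060) x2=(-0.3169, -0.5397) x3=(1.2403, 0.5690)
step 6: x0=(-1.2130, 0.3911) x1=(-1.1833, 1.3145) x2=(-0.3108, -0.5284) x3=(1.2175, 0.5846)
step 7: x0=(-1.2323, 0.3818) x1=(-1.2052, 1.3220) x2=(-0.3049, -0.5167) x3=(1.1944, 0.6001)
step 8: x0=(-1.2512, 0.3725) x1=(-1.2269, 1.3288) x2=(-0.2991, -0.5046) x3=(1.1710, 0.6154)
step 9: x0=(-1.2697, 0.3633) x1=(-1.2486, 1.3347) x2=(-0.2935, -0.4921) x3=(1.1473, 0.6307)
step 10: x0=(-1.2879, 0.3542) x1=(-1.2700, 1.3399) x2=(-0.2881, -0.4792) x3=(1.1233, 0.6458)
step 11: x0=(-1.3058, 0.3452) x1=(-1.2914, 1.3443) x2=(-0.2829, -0.4660) x3=(1.0991, 0.6608)
step 12: x0=(-1.3232, 0.3363) x1=(-1.3126, 1.3479) x2=(-0.2779, -0.4523) x3=(1.0745, 0.6757)
step 13: x0=(-1.3403, 0.3275) x1=(-1.3337, 1.3508) x2=(-0.2731, -0.4384) x3=(1.0496, 0.6905)
step 14: x0=(-1.3570, 0.3188) x1=(-1.3547, 1.3531) x2=(-0.2685, -0.4240) x3=(1.0244, 0.7051)
step 15: x0=(-1.3734, 0.3102) x1=(-1.3755, 1.3546) x2=(-0.2641, -0.4093) x3=(0.9990, 0.7196)
step 16: x0=(-1.3893, 0.3017) x1=(-1.3961, 1.3554) x2=(-0.2599, -0.3942) x3=(0.9731, 0.7339)
step 17: x0=(-1.4049, 0.2933) x1=(-1.4166, 1.3556) x2=(-0.2559, -0.3788) x3=(0.9470, 0.7481)
step 18: x0=(-1.4201, 0.2851) x1=(-1.4369, 1.3551) x2=(-0.2522, -0.3631) x3=(0.9206, 0.7622)
step 19: x0=(-1.4349, 0.2769) x1=(-1.4571, 1.3539) x2=(-0.2486, -0.3470) x3=(0.8938, 0.7760)
step 20: x0=(-1.4494, 0.2689) x1=(-1.4771, 1.3521) x2=(-0.2452, -0.3305) x3=(0.8667, 0.7897)
step 21: x0=(-1.4634, 0.2611) x1=(-1.4969, 1.3497) x2=(-0.2420, -0.3137) x3=(0.8393, 0.8032)
step 22: x0=(-1.4771, 0.2533) x1=(-1.5165, 1.3466) x2=(-0.2390, -0.2966) x3=(0.8115, 0.8164)
step 23: x0=(-1.4904, 0.2457) x1=(-1.5360, 1.3429) x2=(-0.2363, -0.2792) x3=(0.7834, 0.8295)
step 24: x0=(-1.5033, 0.2383) x1=(-1.5552, 1.3386) x2=(-0.2337, -0.2614) x3=(0.7550, 0.8424)
step 25: x0=(-1.5158, 0.2310) x1=(-1.5743, 1.3336) x2=(-0.2313, -0.2433) x3=(0.7262, 0.8550)
step 26: x0=(-1.5279, 0.2239) x1=(-1.5931, 1.3281) x2=(-0.2292, -0.2248) x3=(0.6970, 0.8674)
step 27: x0=(-1.5397, 0.2169) x1=(-1.6118, 1.3219) x2=(-0.2272, -0.2061) x3=(0.6675, 0.8795)
step 28: x0=(-1.5511, 0.2102) x1=(-1.6302, 1.3151) x2=(-0.2254, -0.1870) x3=(0.6376, 0.8914)
step 29: x0=(-1.5621, 0.2036) x1=(-1.6484, 1.3077) x2=(-0.2239, -0.1675) x3=(0.6074, 0.9030)
step 30: x0=(-1.5727, 0.1972) x1=(-1.6664, 1.2998) x2=(-0.2225, -0.1477) x3=(0.5768, 0.9143)
step 31: x0=(-1.5829, 0.1910) x1=(-1.6842, 1.2912) x2=(-0.2213, -0.1276) x3=(0.5457, 0.9253)
step 32: x0=(-1.5928, 0.1851) x1=(-1.7017, 1.2820) x2=(-0.2203, -0.1072) x3=(0.5144, 0.9360)
step 33: x0=(-1.6023, 0.1793) x1=(-1.7189, 1.2722) x2=(-0.2195, -0.0864) x3=(0.4826, 0.9463)
step 34: x0=(-1.6114, 0.1738) x1=(-1.7359, 1.2618) x2=(-0.2188, -0.0652) x3=(0.4504, 0.9562)
step 35: x0=(-1.6202, 0.1686) x1=(-1.7526, 1.2508) x2=(-0.2184, -0.0437) x3=(0.4178, 0.9658)
step 36: x0=(-1.6286, 0.1635) x1=(-1.7691, 1.2392) x2=(-0.2181, -0.0218) x3=(0.3848, 0.9750)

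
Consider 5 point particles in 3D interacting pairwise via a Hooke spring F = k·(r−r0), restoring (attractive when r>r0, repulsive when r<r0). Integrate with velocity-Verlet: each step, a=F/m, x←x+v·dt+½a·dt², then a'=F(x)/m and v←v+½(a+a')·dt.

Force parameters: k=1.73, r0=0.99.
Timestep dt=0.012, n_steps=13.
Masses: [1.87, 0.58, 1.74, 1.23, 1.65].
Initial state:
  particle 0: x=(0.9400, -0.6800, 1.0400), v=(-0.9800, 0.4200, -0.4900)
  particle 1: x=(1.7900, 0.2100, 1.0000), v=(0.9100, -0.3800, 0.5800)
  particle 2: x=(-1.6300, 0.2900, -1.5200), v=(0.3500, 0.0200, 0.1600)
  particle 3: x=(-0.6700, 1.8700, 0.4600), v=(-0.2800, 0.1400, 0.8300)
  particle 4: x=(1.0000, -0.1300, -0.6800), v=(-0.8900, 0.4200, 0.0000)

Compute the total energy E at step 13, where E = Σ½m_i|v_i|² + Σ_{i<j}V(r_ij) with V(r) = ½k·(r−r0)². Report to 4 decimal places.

step 0: x0=(0.9400, -0.6800, 1.0400) x1=(1.7900, 0.2100, 1.0000) x2=(-1.6300, 0.2900, -1.5200) x3=(-0.6700, 1.8700, 0.4600) x4=(1.0000, -0.1300, -0.6800)
step 1: x0=(0.9281, -0.6748, 1.0339) x1=(1.7999, 0.2056, 1.0063) x2=(-1.6253, 0.2902, -1.5177) x3=(-0.6730, 1.8712, 0.4698) x4=(0.9891, -0.1248, -0.6799)
step 2: x0=(0.9157, -0.6692, 1.0274) x1=(1.8077, 0.2016, 1.0113) x2=(-1.6197, 0.2905, -1.5146) x3=(-0.6754, 1.8713, 0.4794) x4=(0.9779, -0.1195, -0.6795)
step 3: x0=(0.9031, -0.6632, 1.0205) x1=(1.8134, 0.1980, 1.0149) x2=(-1.6130, 0.2907, -1.5106) x3=(-0.6771, 1.8703, 0.4887) x4=(0.9663, -0.1139, -0.6788)
step 4: x0=(0.8900, -0.6568, 1.0133) x1=(1.8170, 0.1947, 1.0172) x2=(-1.6054, 0.2909, -1.5059) x3=(-0.6782, 1.8684, 0.4978) x4=(0.9544, -0.1081, -0.6778)
step 5: x0=(0.8766, -0.6501, 1.0056) x1=(1.8184, 0.1918, 1.0181) x2=(-1.5969, 0.2911, -1.5004) x3=(-0.6786, 1.8654, 0.5066) x4=(0.9421, -0.1020, -0.6766)
step 6: x0=(0.8629, -0.6429, 0.9975) x1=(1.8178, 0.1893, 1.0178) x2=(-1.5874, 0.2914, -1.4940) x3=(-0.6784, 1.8614, 0.5151) x4=(0.9295, -0.0958, -0.6751)
step 7: x0=(0.8488, -0.6355, 0.9891) x1=(1.8150, 0.1871, 1.0161) x2=(-1.5770, 0.2916, -1.4869) x3=(-0.6776, 1.8563, 0.5233) x4=(0.9165, -0.0893, -0.6734)
step 8: x0=(0.8344, -0.6276, 0.9803) x1=(1.8102, 0.1854, 1.0130) x2=(-1.5656, 0.2918, -1.4790) x3=(-0.6760, 1.8502, 0.5312) x4=(0.9032, -0.0826, -0.6713)
step 9: x0=(0.8197, -0.6194, 0.9711) x1=(1.8032, 0.1840, 1.0087) x2=(-1.5533, 0.2920, -1.4704) x3=(-0.6739, 1.8431, 0.5389) x4=(0.8896, -0.0758, -0.6690)
step 10: x0=(0.8046, -0.6108, 0.9615) x1=(1.7941, 0.1830, 1.0031) x2=(-1.5402, 0.2922, -1.4609) x3=(-0.6711, 1.8351, 0.5462) x4=(0.8757, -0.0687, -0.6664)
step 11: x0=(0.7892, -0.6019, 0.9516) x1=(1.7829, 0.1824, 0.9961) x2=(-1.5261, 0.2925, -1.4507) x3=(-0.6678, 1.8260, 0.5533) x4=(0.8614, -0.0614, -0.6636)
step 12: x0=(0.7735, -0.5926, 0.9413) x1=(1.7696, 0.1822, 0.9879) x2=(-1.5111, 0.2927, -1.4397) x3=(-0.6638, 1.8159, 0.5601) x4=(0.8469, -0.0539, -0.6604)
step 13: x0=(0.7575, -0.5830, 0.9307) x1=(1.7544, 0.1824, 0.9785) x2=(-1.4953, 0.2929, -1.4280) x3=(-0.6592, 1.8049, 0.5665) x4=(0.8321, -0.0462, -0.6570)
step 0 velocities: v0=(-0.9800, 0.4200, -0.4900) v1=(0.9100, -0.3800, 0.5800) v2=(0.3500, 0.0200, 0.1600) v3=(-0.2800, 0.1400, 0.8300) v4=(-0.8900, 0.4200, 0.0000)
step 0: KE=3.0791, PE=32.7615, E=35.8406
step 13 velocities: v0=(-1.3470, 0.8157, -0.8981) v1=(-1.3583, 0.0294, -0.8400) v2=(1.3545, 0.0197, 1.0090) v3=(0.4081, -0.9593, 0.5257) v4=(-1.2489, 0.6474, 0.2932)
step 13: KE=8.8366, PE=27.0028, E=35.8394

35.8394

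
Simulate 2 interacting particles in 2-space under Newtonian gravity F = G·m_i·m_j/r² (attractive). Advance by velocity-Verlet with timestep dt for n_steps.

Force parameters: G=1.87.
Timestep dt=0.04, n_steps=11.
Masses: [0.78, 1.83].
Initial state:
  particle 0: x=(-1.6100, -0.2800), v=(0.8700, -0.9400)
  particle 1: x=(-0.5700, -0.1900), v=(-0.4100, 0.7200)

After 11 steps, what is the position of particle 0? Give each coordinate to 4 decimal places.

step 0: x0=(-1.6100, -0.2800) x1=(-0.5700, -0.1900)
step 1: x0=(-1.5727, -0.3174) x1=(-0.5875, -0.1613)
step 2: x0=(-1.5300, -0.3539) x1=(-0.6073, -0.1330)
step 3: x0=(-1.4813, -0.3890) x1=(-0.6296, -0.1052)
step 4: x0=(-1.4262, -0.4220) x1=(-0.6546, -0.0784)
step 5: x0=(-1.3641, -0.4518) x1=(-0.6826, -0.0529)
step 6: x0=(-1.2944, -0.4772) x1=(-0.7139, -0.0293)
step 7: x0=(-1.2167, -0.4964) x1=(-0.7486, -0.0084)
step 8: x0=(-1.1306, -0.5069) x1=(-0.7869, 0.0089)
step 9: x0=(-1.0367, -0.5056) x1=(-0.8285, 0.0211)
step 10: x0=(-0.9365, -0.4884) x1=(-0.8728, 0.0266)
step 11: x0=(-0.8338, -0.4510) x1=(-0.9181, 0.0234)

(-0.8338, -0.4510)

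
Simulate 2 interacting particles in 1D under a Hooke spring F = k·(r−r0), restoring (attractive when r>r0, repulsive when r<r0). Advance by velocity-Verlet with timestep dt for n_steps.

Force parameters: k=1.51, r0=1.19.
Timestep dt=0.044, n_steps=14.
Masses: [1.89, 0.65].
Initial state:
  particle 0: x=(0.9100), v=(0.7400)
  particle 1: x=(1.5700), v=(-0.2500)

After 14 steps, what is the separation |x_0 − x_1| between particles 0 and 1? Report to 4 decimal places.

0.4475

step 0: x0=(0.9100) x1=(1.5700)
step 1: x0=(0.9422) x1=(1.5602)
step 2: x0=(0.9734) x1=(1.5530)
step 3: x0=(1.0037) x1=(1.5485)
step 4: x0=(1.0331) x1=(1.5469)
step 5: x0=(1.0613) x1=(1.5483)
step 6: x0=(1.0885) x1=(1.5529)
step 7: x0=(1.1146) x1=(1.5608)
step 8: x0=(1.1395) x1=(1.5720)
step 9: x0=(1.1633) x1=(1.5867)
step 10: x0=(1.1858) x1=(1.6048)
step 11: x0=(1.2072) x1=(1.6263)
step 12: x0=(1.2274) x1=(1.6513)
step 13: x0=(1.2463) x1=(1.6798)
step 14: x0=(1.2642) x1=(1.7116)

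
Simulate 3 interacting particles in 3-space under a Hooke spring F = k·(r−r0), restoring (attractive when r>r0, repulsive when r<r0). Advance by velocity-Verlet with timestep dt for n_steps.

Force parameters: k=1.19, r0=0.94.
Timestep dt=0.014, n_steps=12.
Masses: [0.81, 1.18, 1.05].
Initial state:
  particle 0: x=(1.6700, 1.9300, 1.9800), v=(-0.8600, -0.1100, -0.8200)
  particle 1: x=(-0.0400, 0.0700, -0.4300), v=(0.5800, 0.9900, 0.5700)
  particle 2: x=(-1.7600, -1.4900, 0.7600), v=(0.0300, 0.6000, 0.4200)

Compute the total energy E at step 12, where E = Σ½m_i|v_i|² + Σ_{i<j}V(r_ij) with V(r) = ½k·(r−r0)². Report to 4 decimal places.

step 0: x0=(1.6700, 1.9300, 1.9800) x1=(-0.0400, 0.0700, -0.4300) x2=(-1.7600, -1.4900, 0.7600)
step 1: x0=(1.6574, 1.9279, 1.9681) x1=(-0.0319, 0.0839, -0.4218) x2=(-1.7591, -1.4812, 0.7659)
step 2: x0=(1.6436, 1.9245, 1.9555) x1=(-0.0237, 0.0979, -0.4130) x2=(-1.7574, -1.4715, 0.7719)
step 3: x0=(1.6287, 1.9201, 1.9420) x1=(-0.0155, 0.1119, -0.4038) x2=(-1.7549, -1.4610, 0.7779)
step 4: x0=(1.6126, 1.9144, 1.9278) x1=(-0.0073, 0.1260, -0.3941) x2=(-1.7514, -1.4497, 0.7839)
step 5: x0=(1.5955, 1.9076, 1.9129) x1=(0.0009, 0.1401, -0.3840) x2=(-1.7472, -1.4376, 0.7900)
step 6: x0=(1.5772, 1.8996, 1.8972) x1=(0.0091, 0.1543, -0.3733) x2=(-1.7420, -1.4246, 0.7961)
step 7: x0=(1.5579, 1.8906, 1.8809) x1=(0.0173, 0.1685, -0.3622) x2=(-1.7361, -1.4108, 0.8022)
step 8: x0=(1.5374, 1.8804, 1.8638) x1=(0.0255, 0.1828, -0.3506) x2=(-1.7292, -1.3962, 0.8084)
step 9: x0=(1.5159, 1.8691, 1.8460) x1=(0.0337, 0.1971, -0.3386) x2=(-1.7216, -1.3808, 0.8146)
step 10: x0=(1.4934, 1.8567, 1.8275) x1=(0.0418, 0.2115, -0.3261) x2=(-1.7131, -1.3645, 0.8208)
step 11: x0=(1.4698, 1.8432, 1.8084) x1=(0.0500, 0.2258, -0.3132) x2=(-1.7038, -1.3475, 0.8270)
step 12: x0=(1.4452, 1.8287, 1.7886) x1=(0.0581, 0.2402, -0.2998) x2=(-1.6937, -1.3297, 0.8332)
step 0 velocities: v0=(-0.8600, -0.1100, -0.8200) v1=(0.5800, 0.9900, 0.5700) v2=(0.0300, 0.6000, 0.4200)
step 0: KE=1.8273, PE=15.3154, E=17.1427
step 12 velocities: v0=(-1.7908, -1.0727, -1.4350) v1=(0.5783, 1.0282, 0.9695) v2=(0.7500, 1.2997, 0.4454)
step 12: KE=5.2609, PE=11.8811, E=17.1420

17.1420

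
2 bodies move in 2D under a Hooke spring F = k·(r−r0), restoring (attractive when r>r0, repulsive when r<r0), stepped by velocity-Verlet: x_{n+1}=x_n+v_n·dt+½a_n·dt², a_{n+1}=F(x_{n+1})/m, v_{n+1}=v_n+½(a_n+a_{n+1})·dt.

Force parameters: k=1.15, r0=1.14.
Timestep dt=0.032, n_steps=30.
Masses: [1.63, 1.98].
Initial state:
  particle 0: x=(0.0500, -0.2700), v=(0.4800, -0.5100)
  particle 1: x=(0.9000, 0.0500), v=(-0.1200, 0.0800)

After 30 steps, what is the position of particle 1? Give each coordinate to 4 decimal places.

(0.8401, 0.1681)

step 0: x0=(0.0500, -0.2700) x1=(0.9000, 0.0500)
step 1: x0=(0.0653, -0.2863) x1=(0.8962, 0.0526)
step 2: x0=(0.0804, -0.3028) x1=(0.8926, 0.0552)
step 3: x0=(0.0954, -0.3193) x1=(0.8891, 0.0579)
step 4: x0=(0.1101, -0.3358) x1=(0.8857, 0.0607)
step 5: x0=(0.1247, -0.3525) x1=(0.8825, 0.0635)
step 6: x0=(0.1392, -0.3692) x1=(0.8794, 0.0664)
step 7: x0=(0.1534, -0.3861) x1=(0.8765, 0.0694)
step 8: x0=(0.1675, -0.4031) x1=(0.8737, 0.0725)
step 9: x0=(0.1814, -0.4201) x1=(0.8710, 0.0757)
step 10: x0=(0.1952, -0.4374) x1=(0.8685, 0.0790)
step 11: x0=(0.2088, -0.4547) x1=(0.8662, 0.0824)
step 12: x0=(0.2222, -0.4722) x1=(0.8639, 0.0859)
step 13: x0=(0.2354, -0.4898) x1=(0.8618, 0.0895)
step 14: x0=(0.2485, -0.5075) x1=(0.8598, 0.0933)
step 15: x0=(0.2615, -0.5254) x1=(0.8580, 0.0971)
step 16: x0=(0.2743, -0.5434) x1=(0.8562, 0.1011)
step 17: x0=(0.2870, -0.5616) x1=(0.8546, 0.1052)
step 18: x0=(0.2995, -0.5799) x1=(0.8531, 0.1094)
step 19: x0=(0.3120, -0.5984) x1=(0.8516, 0.1137)
step 20: x0=(0.3243, -0.6170) x1=(0.8503, 0.1182)
step 21: x0=(0.3366, -0.6358) x1=(0.8490, 0.1227)
step 22: x0=(0.3487, -0.6546) x1=(0.8478, 0.1274)
step 23: x0=(0.3608, -0.6737) x1=(0.8467, 0.1322)
step 24: x0=(0.3728, -0.6928) x1=(0.8456, 0.1371)
step 25: x0=(0.3847, -0.7120) x1=(0.8446, 0.1420)
step 26: x0=(0.3966, -0.7314) x1=(0.8436, 0.1471)
step 27: x0=(0.4084, -0.7509) x1=(0.8427, 0.1522)
step 28: x0=(0.4202, -0.7704) x1=(0.8418, 0.1575)
step 29: x0=(0.4319, -0.7900) x1=(0.8410, 0.1627)
step 30: x0=(0.4436, -0.8097) x1=(0.8401, 0.1681)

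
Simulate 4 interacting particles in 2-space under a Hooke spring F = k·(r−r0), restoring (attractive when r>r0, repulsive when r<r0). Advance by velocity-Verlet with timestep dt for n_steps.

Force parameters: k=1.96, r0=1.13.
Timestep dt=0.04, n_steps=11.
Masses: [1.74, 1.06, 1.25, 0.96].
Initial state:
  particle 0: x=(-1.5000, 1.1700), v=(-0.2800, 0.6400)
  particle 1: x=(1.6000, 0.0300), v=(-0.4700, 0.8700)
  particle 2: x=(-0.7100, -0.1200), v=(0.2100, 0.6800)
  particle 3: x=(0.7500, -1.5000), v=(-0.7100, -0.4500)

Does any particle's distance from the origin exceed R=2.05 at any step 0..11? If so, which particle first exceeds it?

step 0: x0=(-1.5000, 1.1700) x1=(1.6000, 0.0300) x2=(-0.7100, -0.1200) x3=(0.7500, -1.5000)
step 1: x0=(-1.5078, 1.1930) x1=(1.5760, 0.0650) x2=(-0.6996, -0.0931) x3=(0.7186, -1.5132)
step 2: x0=(-1.5089, 1.2108) x1=(1.5417, 0.1002) x2=(-0.6852, -0.0666) x3=(0.6812, -1.5164)
step 3: x0=(-1.5033, 1.2233) x1=(1.4972, 0.1355) x2=(-0.6672, -0.0408) x3=(0.6382, -1.5096)
step 4: x0=(-1.4913, 1.2307) x1=(1.4430, 0.1707) x2=(-0.6456, -0.0154) x3=(0.5897, -1.4926)
step 5: x0=(-1.4730, 1.2330) x1=(1.3793, 0.2057) x2=(-0.6209, 0.0094) x3=(0.5361, -1.4654)
step 6: x0=(-1.4487, 1.2304) x1=(1.3068, 0.2404) x2=(-0.5934, 0.0336) x3=(0.4777, -1.4284)
step 7: x0=(-1.4187, 1.2230) x1=(1.2261, 0.2747) x2=(-0.5634, 0.0574) x3=(0.4150, -1.3817)
step 8: x0=(-1.3833, 1.2112) x1=(1.1377, 0.3086) x2=(-0.5314, 0.0808) x3=(0.3483, -1.3258)
step 9: x0=(-1.3431, 1.1951) x1=(1.0425, 0.3419) x2=(-0.4977, 0.1038) x3=(0.2780, -1.2611)
step 10: x0=(-1.2984, 1.1750) x1=(0.9414, 0.3747) x2=(-0.4627, 0.1266) x3=(0.2047, -1.1884)
step 11: x0=(-1.2498, 1.1514) x1=(0.8351, 0.4070) x2=(-0.4270, 0.1491) x3=(0.1288, -1.1083)

no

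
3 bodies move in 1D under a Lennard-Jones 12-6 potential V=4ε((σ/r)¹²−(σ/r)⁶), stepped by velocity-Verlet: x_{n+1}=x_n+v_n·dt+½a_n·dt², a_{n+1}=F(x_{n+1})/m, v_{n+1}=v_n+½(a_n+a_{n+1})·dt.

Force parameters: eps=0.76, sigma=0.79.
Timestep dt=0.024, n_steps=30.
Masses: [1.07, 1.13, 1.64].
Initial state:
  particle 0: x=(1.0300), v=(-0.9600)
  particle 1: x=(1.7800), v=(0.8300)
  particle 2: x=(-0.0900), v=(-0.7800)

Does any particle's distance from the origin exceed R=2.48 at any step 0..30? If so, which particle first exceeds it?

yes, particle 1

step 0: x0=(1.0300) x1=(1.7800) x2=(-0.0900)
step 1: x0=(0.9911) x1=(1.8146) x2=(-0.1084)
step 2: x0=(0.9461) x1=(1.8540) x2=(-0.1263)
step 3: x0=(0.9007) x1=(1.8929) x2=(-0.1435)
step 4: x0=(0.8554) x1=(1.9306) x2=(-0.1599)
step 5: x0=(0.8099) x1=(1.9673) x2=(-0.1756)
step 6: x0=(0.7639) x1=(2.0033) x2=(-0.1905)
step 7: x0=(0.7172) x1=(2.0390) x2=(-0.2045)
step 8: x0=(0.6699) x1=(2.0743) x2=(-0.2180)
step 9: x0=(0.6227) x1=(2.1094) x2=(-0.2315)
step 10: x0=(0.5775) x1=(2.1444) x2=(-0.2461)
step 11: x0=(0.5376) x1=(2.1792) x2=(-0.2641)
step 12: x0=(0.5071) x1=(2.2141) x2=(-0.2882)
step 13: x0=(0.4875) x1=(2.2488) x2=(-0.3194)
step 14: x0=(0.4761) x1=(2.2835) x2=(-0.3559)
step 15: x0=(0.4688) x1=(2.3182) x2=(-0.3951)
step 16: x0=(0.4627) x1=(2.3528) x2=(-0.4350)
step 17: x0=(0.4562) x1=(2.3874) x2=(-0.4746)
step 18: x0=(0.4487) x1=(2.4220) x2=(-0.5136)
step 19: x0=(0.4401) x1=(2.4565) x2=(-0.5518)
step 20: x0=(0.4302) x1=(2.4911) x2=(-0.5892)
step 21: x0=(0.4192) x1=(2.5256) x2=(-0.6258)
step 22: x0=(0.4071) x1=(2.5601) x2=(-0.6617)
step 23: x0=(0.3940) x1=(2.5946) x2=(-0.6969)
step 24: x0=(0.3799) x1=(2.6291) x2=(-0.7316)
step 25: x0=(0.3650) x1=(2.6636) x2=(-0.7657)
step 26: x0=(0.3494) x1=(2.6981) x2=(-0.7992)
step 27: x0=(0.3331) x1=(2.7326) x2=(-0.8324)
step 28: x0=(0.3161) x1=(2.7670) x2=(-0.8650)
step 29: x0=(0.2985) x1=(2.8015) x2=(-0.8973)
step 30: x0=(0.2803) x1=(2.8360) x2=(-0.9293)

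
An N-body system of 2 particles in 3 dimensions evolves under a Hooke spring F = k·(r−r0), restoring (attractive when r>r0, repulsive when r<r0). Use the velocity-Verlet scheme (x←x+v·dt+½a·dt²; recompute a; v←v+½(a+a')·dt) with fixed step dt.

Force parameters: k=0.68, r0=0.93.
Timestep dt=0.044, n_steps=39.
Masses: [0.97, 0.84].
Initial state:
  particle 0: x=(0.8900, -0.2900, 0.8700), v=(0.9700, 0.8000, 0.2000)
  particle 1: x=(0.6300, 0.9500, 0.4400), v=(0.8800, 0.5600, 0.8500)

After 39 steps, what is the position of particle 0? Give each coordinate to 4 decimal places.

step 0: x0=(0.8900, -0.2900, 0.8700) x1=(0.6300, 0.9500, 0.4400)
step 1: x0=(0.9326, -0.2545, 0.8787) x1=(0.6688, 0.9743, 0.4775)
step 2: x0=(0.9751, -0.2186, 0.8873) x1=(0.7077, 0.9981, 0.5152)
step 3: x0=(1.0176, -0.1822, 0.8957) x1=(0.7467, 1.0214, 0.5530)
step 4: x0=(1.0599, -0.1453, 0.9039) x1=(0.7858, 1.0441, 0.5910)
step 5: x0=(1.1021, -0.1080, 0.9121) x1=(0.8251, 1.0663, 0.6292)
step 6: x0=(1.1442, -0.0703, 0.9202) x1=(0.8645, 1.0881, 0.6674)
step 7: x0=(1.1863, -0.0323, 0.9282) x1=(0.9039, 1.1094, 0.7058)
step 8: x0=(1.2282, 0.0061, 0.9361) x1=(0.9435, 1.1303, 0.7442)
step 9: x0=(1.2701, 0.0448, 0.9440) x1=(0.9831, 1.1509, 0.7826)
step 10: x0=(1.3119, 0.0839, 0.9518) x1=(1.0229, 1.1712, 0.8212)
step 11: x0=(1.3536, 0.1231, 0.9596) x1=(1.0627, 1.1911, 0.8597)
step 12: x0=(1.3953, 0.1627, 0.9674) x1=(1.1026, 1.2107, 0.8983)
step 13: x0=(1.4369, 0.2024, 0.9751) x1=(1.1426, 1.2302, 0.9369)
step 14: x0=(1.4784, 0.2423, 0.9829) x1=(1.1826, 1.2494, 0.9755)
step 15: x0=(1.5199, 0.2823, 0.9906) x1=(1.2227, 1.2684, 1.0141)
step 16: x0=(1.5614, 0.3225, 0.9984) x1=(1.2628, 1.2873, 1.0527)
step 17: x0=(1.6028, 0.3628, 1.0061) x1=(1.3030, 1.3060, 1.0913)
step 18: x0=(1.6442, 0.4032, 1.0139) x1=(1.3432, 1.3247, 1.1299)
step 19: x0=(1.6856, 0.4437, 1.0217) x1=(1.3834, 1.3433, 1.1685)
step 20: x0=(1.7270, 0.4841, 1.0295) x1=(1.4236, 1.3618, 1.2071)
step 21: x0=(1.7683, 0.5246, 1.0373) x1=(1.4638, 1.3803, 1.2457)
step 22: x0=(1.8097, 0.5651, 1.0450) x1=(1.5041, 1.3989, 1.2842)
step 23: x0=(1.8511, 0.6056, 1.0528) x1=(1.5443, 1.4174, 1.3228)
step 24: x0=(1.8924, 0.6461, 1.0606) x1=(1.5845, 1.4360, 1.3614)
step 25: x0=(1.9338, 0.6865, 1.0684) x1=(1.6247, 1.4546, 1.4000)
step 26: x0=(1.9753, 0.7269, 1.0761) x1=(1.6649, 1.4732, 1.4386)
step 27: x0=(2.0167, 0.7672, 1.0838) x1=(1.7051, 1.4920, 1.4773)
step 28: x0=(2.0581, 0.8075, 1.0915) x1=(1.7452, 1.5107, 1.5160)
step 29: x0=(2.0996, 0.8477, 1.0992) x1=(1.7853, 1.5296, 1.5547)
step 30: x0=(2.1411, 0.8879, 1.1068) x1=(1.8254, 1.5485, 1.5934)
step 31: x0=(2.1827, 0.9280, 1.1144) x1=(1.8654, 1.5674, 1.6323)
step 32: x0=(2.2242, 0.9680, 1.1219) x1=(1.9055, 1.5865, 1.6711)
step 33: x0=(2.2658, 1.0081, 1.1294) x1=(1.9455, 1.6055, 1.7100)
step 34: x0=(2.3074, 1.0481, 1.1369) x1=(1.9854, 1.6246, 1.7489)
step 35: x0=(2.3490, 1.0880, 1.1443) x1=(2.0254, 1.6438, 1.7879)
step 36: x0=(2.3906, 1.1280, 1.1517) x1=(2.0653, 1.6629, 1.8269)
step 37: x0=(2.4322, 1.1679, 1.1591) x1=(2.1053, 1.6821, 1.8659)
step 38: x0=(2.4738, 1.2078, 1.1666) x1=(2.1452, 1.7013, 1.9049)
step 39: x0=(2.5155, 1.2478, 1.1740) x1=(2.1852, 1.7204, 1.9439)

(2.5155, 1.2478, 1.1740)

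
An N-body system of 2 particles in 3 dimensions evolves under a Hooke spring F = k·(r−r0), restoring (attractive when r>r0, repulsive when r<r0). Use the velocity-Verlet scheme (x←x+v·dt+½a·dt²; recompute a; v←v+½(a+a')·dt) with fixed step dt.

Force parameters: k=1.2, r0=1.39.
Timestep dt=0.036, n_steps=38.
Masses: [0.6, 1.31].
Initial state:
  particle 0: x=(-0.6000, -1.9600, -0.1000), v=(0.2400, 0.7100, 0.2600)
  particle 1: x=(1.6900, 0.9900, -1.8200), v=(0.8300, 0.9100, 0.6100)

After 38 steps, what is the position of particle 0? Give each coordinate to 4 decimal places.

step 0: x0=(-0.6000, -1.9600, -0.1000) x1=(1.6900, 0.9900, -1.8200)
step 1: x0=(-0.5894, -1.9319, -0.0921) x1=(1.7190, 1.0216, -1.7974)
step 2: x0=(-0.5748, -1.8987, -0.0872) x1=(1.7461, 1.0509, -1.7734)
step 3: x0=(-0.5563, -1.8605, -0.0851) x1=(1.7715, 1.0778, -1.7481)
step 4: x0=(-0.5337, -1.8173, -0.0859) x1=(1.7950, 1.1025, -1.7215)
step 5: x0=(-0.5072, -1.7690, -0.0895) x1=(1.8167, 1.1249, -1.6936)
step 6: x0=(-0.4767, -1.7158, -0.0958) x1=(1.8366, 1.1450, -1.6645)
step 7: x0=(-0.4424, -1.6578, -0.1047) x1=(1.8547, 1.1629, -1.6341)
step 8: x0=(-0.4041, -1.5951, -0.1163) x1=(1.8710, 1.1786, -1.6026)
step 9: x0=(-0.3621, -1.5277, -0.1303) x1=(1.8856, 1.1922, -1.5699)
step 10: x0=(-0.3164, -1.4559, -0.1466) x1=(1.8985, 1.2038, -1.5362)
step 11: x0=(-0.2670, -1.3797, -0.1653) x1=(1.9097, 1.2134, -1.5014)
step 12: x0=(-0.2142, -1.2994, -0.1861) x1=(1.9194, 1.2210, -1.4656)
step 13: x0=(-0.1580, -1.2151, -0.2088) x1=(1.9275, 1.2269, -1.4289)
step 14: x0=(-0.0987, -1.1271, -0.2335) x1=(1.9341, 1.2310, -1.3914)
step 15: x0=(-0.0362, -1.0355, -0.2599) x1=(1.9393, 1.2336, -1.3530)
step 16: x0=(0.0292, -0.9405, -0.2880) x1=(1.9432, 1.2345, -1.3140)
step 17: x0=(0.0972, -0.8425, -0.3174) x1=(1.9459, 1.2341, -1.2742)
step 18: x0=(0.1678, -0.7416, -0.3482) x1=(1.9474, 1.2324, -1.2339)
step 19: x0=(0.2408, -0.6382, -0.3802) x1=(1.9478, 1.2295, -1.1930)
step 20: x0=(0.3158, -0.5324, -0.4131) x1=(1.9473, 1.2255, -1.1517)
step 21: x0=(0.3927, -0.4247, -0.4469) x1=(1.9459, 1.2206, -1.1099)
step 22: x0=(0.4713, -0.3151, -0.4814) x1=(1.9438, 1.2149, -1.0679)
step 23: x0=(0.5513, -0.2041, -0.5165) x1=(1.9410, 1.2085, -1.0256)
step 24: x0=(0.6324, -0.0920, -0.5520) x1=(1.9376, 1.2016, -0.9831)
step 25: x0=(0.7144, 0.0211, -0.5878) x1=(1.9339, 1.1943, -0.9404)
step 26: x0=(0.7971, 0.1347, -0.6237) x1=(1.9299, 1.1867, -0.8977)
step 27: x0=(0.8801, 0.2487, -0.6598) x1=(1.9257, 1.1790, -0.8550)
step 28: x0=(0.9631, 0.3627, -0.6958) x1=(1.9215, 1.1712, -0.8122)
step 29: x0=(1.0459, 0.4765, -0.7318) x1=(1.9175, 1.1636, -0.7694)
step 30: x0=(1.1281, 0.5898, -0.7678) x1=(1.9136, 1.1561, -0.7267)
step 31: x0=(1.2094, 0.7025, -0.8039) x1=(1.9102, 1.1490, -0.6840)
step 32: x0=(1.2895, 0.8145, -0.8401) x1=(1.9074, 1.1422, -0.6411)
step 33: x0=(1.3682, 0.9256, -0.8768) x1=(1.9052, 1.1357, -0.5980)
step 34: x0=(1.4452, 1.0362, -0.9144) x1=(1.9037, 1.1296, -0.5546)
step 35: x0=(1.5206, 1.1464, -0.9532) x1=(1.9030, 1.1236, -0.5106)
step 36: x0=(1.5947, 1.2566, -0.9936) x1=(1.9029, 1.1175, -0.4658)
step 37: x0=(1.6678, 1.3674, -1.0357) x1=(1.9033, 1.1113, -0.4203)
step 38: x0=(1.7403, 1.4787, -1.0793) x1=(1.9039, 1.1048, -0.3741)

(1.7403, 1.4787, -1.0793)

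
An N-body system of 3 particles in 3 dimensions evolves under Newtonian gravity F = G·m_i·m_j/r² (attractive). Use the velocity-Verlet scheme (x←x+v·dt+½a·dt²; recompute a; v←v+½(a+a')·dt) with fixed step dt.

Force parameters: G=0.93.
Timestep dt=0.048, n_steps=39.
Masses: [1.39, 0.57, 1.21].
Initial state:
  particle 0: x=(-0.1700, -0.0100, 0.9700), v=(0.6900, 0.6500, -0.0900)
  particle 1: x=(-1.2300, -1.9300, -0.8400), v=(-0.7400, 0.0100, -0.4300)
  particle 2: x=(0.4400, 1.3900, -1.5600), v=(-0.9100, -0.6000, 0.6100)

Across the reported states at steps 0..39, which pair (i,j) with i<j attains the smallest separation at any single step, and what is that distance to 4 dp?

pair (0,2), distance 1.8898

step 0: x0=(-0.1700, -0.0100, 0.9700) x1=(-1.2300, -1.9300, -0.8400) x2=(0.4400, 1.3900, -1.5600)
step 1: x0=(-0.1369, 0.0212, 0.9655) x1=(-1.2654, -1.9293, -0.8605) x2=(0.3963, 1.3611, -1.5306)
step 2: x0=(-0.1038, 0.0525, 0.9606) x1=(-1.3006, -1.9282, -0.8809) x2=(0.3524, 1.3319, -1.5008)
step 3: x0=(-0.0706, 0.0838, 0.9554) x1=(-1.3356, -1.9268, -0.9011) x2=(0.3085, 1.3025, -1.4707)
step 4: x0=(-0.0375, 0.1152, 0.9498) x1=(-1.3703, -1.9249, -0.9211) x2=(0.2645, 1.2728, -1.4402)
step 5: x0=(-0.0044, 0.1467, 0.9438) x1=(-1.4048, -1.9226, -0.9409) x2=(0.2203, 1.2429, -1.4094)
step 6: x0=(0.0286, 0.1782, 0.9373) x1=(-1.4391, -1.9200, -0.9606) x2=(0.1761, 1.2127, -1.3781)
step 7: x0=(0.0617, 0.2098, 0.9305) x1=(-1.4732, -1.9170, -0.9801) x2=(0.1318, 1.1822, -1.3464)
step 8: x0=(0.0947, 0.2415, 0.9231) x1=(-1.5070, -1.9136, -0.9995) x2=(0.0875, 1.1515, -1.3143)
step 9: x0=(0.1276, 0.2733, 0.9153) x1=(-1.5406, -1.9099, -1.0187) x2=(0.0431, 1.1205, -1.2816)
step 10: x0=(0.1605, 0.3052, 0.9070) x1=(-1.5740, -1.9058, -1.0378) x2=(-0.0013, 1.0891, -1.2485)
step 11: x0=(0.1933, 0.3372, 0.8982) x1=(-1.6071, -1.9013, -1.0568) x2=(-0.0457, 1.0575, -1.2148)
step 12: x0=(0.2260, 0.3693, 0.8888) x1=(-1.6400, -1.8965, -1.0757) x2=(-0.0901, 1.0257, -1.1806)
step 13: x0=(0.2585, 0.4015, 0.8789) x1=(-1.6727, -1.8913, -1.0944) x2=(-0.1345, 0.9935, -1.1457)
step 14: x0=(0.2909, 0.4338, 0.8683) x1=(-1.7051, -1.8857, -1.1130) x2=(-0.1788, 0.9610, -1.1103)
step 15: x0=(0.3231, 0.4662, 0.8572) x1=(-1.7373, -1.8798, -1.1315) x2=(-0.2230, 0.9283, -1.0742)
step 16: x0=(0.3551, 0.4987, 0.8455) x1=(-1.7693, -1.8735, -1.1498) x2=(-0.2671, 0.8953, -1.0375)
step 17: x0=(0.3869, 0.5312, 0.8331) x1=(-1.8010, -1.8669, -1.1680) x2=(-0.3110, 0.8621, -1.0001)
step 18: x0=(0.4184, 0.5638, 0.8201) x1=(-1.8324, -1.8599, -1.1862) x2=(-0.3547, 0.8286, -0.9620)
step 19: x0=(0.4495, 0.5964, 0.8064) x1=(-1.8636, -1.8525, -1.2041) x2=(-0.3982, 0.7949, -0.9232)
step 20: x0=(0.4803, 0.6291, 0.7920) x1=(-1.8946, -1.8447, -1.2220) x2=(-0.4413, 0.7610, -0.8837)
step 21: x0=(0.5108, 0.6617, 0.7771) x1=(-1.9253, -1.8366, -1.2398) x2=(-0.4842, 0.7270, -0.8436)
step 22: x0=(0.5408, 0.6944, 0.7614) x1=(-1.9557, -1.8282, -1.2574) x2=(-0.5267, 0.6928, -0.8027)
step 23: x0=(0.5703, 0.7269, 0.7451) x1=(-1.9859, -1.8193, -1.2748) x2=(-0.5688, 0.6584, -0.7612)
step 24: x0=(0.5994, 0.7595, 0.7282) x1=(-2.0159, -1.8101, -1.2922) x2=(-0.6105, 0.6240, -0.7190)
step 25: x0=(0.6280, 0.7919, 0.7108) x1=(-2.0455, -1.8005, -1.3093) x2=(-0.6517, 0.5895, -0.6762)
step 26: x0=(0.6560, 0.8242, 0.6927) x1=(-2.0750, -1.7906, -1.3264) x2=(-0.6924, 0.5550, -0.6329)
step 27: x0=(0.6835, 0.8563, 0.6742) x1=(-2.1041, -1.7802, -1.3433) x2=(-0.7326, 0.5205, -0.5890)
step 28: x0=(0.7105, 0.8883, 0.6551) x1=(-2.1330, -1.7695, -1.3600) x2=(-0.7723, 0.4859, -0.5447)
step 29: x0=(0.7369, 0.9202, 0.6356) x1=(-2.1616, -1.7585, -1.3765) x2=(-0.8115, 0.4514, -0.4999)
step 30: x0=(0.7627, 0.9518, 0.6157) x1=(-2.1899, -1.7470, -1.3929) x2=(-0.8502, 0.4170, -0.4547)
step 31: x0=(0.7879, 0.9832, 0.5954) x1=(-2.2180, -1.7352, -1.4091) x2=(-0.8884, 0.3826, -0.4092)
step 32: x0=(0.8127, 1.0144, 0.5748) x1=(-2.2458, -1.7230, -1.4250) x2=(-0.9260, 0.3483, -0.3634)
step 33: x0=(0.8368, 1.0454, 0.5539) x1=(-2.2733, -1.7105, -1.4408) x2=(-0.9632, 0.3140, -0.3174)
step 34: x0=(0.8605, 1.0761, 0.5328) x1=(-2.3006, -1.6975, -1.4564) x2=(-0.9999, 0.2799, -0.2712)
step 35: x0=(0.8837, 1.1066, 0.5114) x1=(-2.3276, -1.6843, -1.4717) x2=(-1.0362, 0.2459, -0.2248)
step 36: x0=(0.9063, 1.1369, 0.4898) x1=(-2.3543, -1.6706, -1.4868) x2=(-1.0720, 0.2119, -0.1783)
step 37: x0=(0.9285, 1.1669, 0.4680) x1=(-2.3807, -1.6567, -1.5016) x2=(-1.1074, 0.1781, -0.1317)
step 38: x0=(0.9503, 1.1967, 0.4461) x1=(-2.4068, -1.6423, -1.5162) x2=(-1.1424, 0.1444, -0.0851)
step 39: x0=(0.9716, 1.2263, 0.4241) x1=(-2.4327, -1.6277, -1.5306) x2=(-1.1771, 0.1108, -0.0384)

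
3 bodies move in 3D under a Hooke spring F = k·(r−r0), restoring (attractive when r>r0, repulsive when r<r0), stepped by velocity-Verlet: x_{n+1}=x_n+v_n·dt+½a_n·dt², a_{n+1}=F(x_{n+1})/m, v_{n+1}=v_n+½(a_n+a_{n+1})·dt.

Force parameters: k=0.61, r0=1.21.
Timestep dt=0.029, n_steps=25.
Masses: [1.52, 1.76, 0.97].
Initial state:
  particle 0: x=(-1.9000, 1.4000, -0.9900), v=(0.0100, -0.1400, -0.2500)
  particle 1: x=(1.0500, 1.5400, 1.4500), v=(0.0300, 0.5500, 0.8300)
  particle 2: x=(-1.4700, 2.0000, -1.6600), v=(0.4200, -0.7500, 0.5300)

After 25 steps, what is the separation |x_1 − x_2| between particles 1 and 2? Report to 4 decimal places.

step 0: x0=(-1.9000, 1.4000, -0.9900) x1=(1.0500, 1.5400, 1.4500) x2=(-1.4700, 2.0000, -1.6600)
step 1: x0=(-1.8994, 1.3959, -0.9969) x1=(1.0503, 1.5560, 1.4735) x2=(-1.4573, 1.9782, -1.6441)
step 2: x0=(-1.8981, 1.3919, -1.0033) x1=(1.0495, 1.5720, 1.4959) x2=(-1.4437, 1.9563, -1.6271)
step 3: x0=(-1.8962, 1.3878, -1.0089) x1=(1.0477, 1.5881, 1.5171) x2=(-1.4290, 1.9344, -1.6091)
step 4: x0=(-1.8937, 1.3837, -1.0140) x1=(1.0447, 1.6042, 1.5372) x2=(-1.4134, 1.9124, -1.5900)
step 5: x0=(-1.8905, 1.3796, -1.0184) x1=(1.0406, 1.6203, 1.5562) x2=(-1.3968, 1.8904, -1.5698)
step 6: x0=(-1.8867, 1.3755, -1.0221) x1=(1.0355, 1.6365, 1.5740) x2=(-1.3792, 1.8683, -1.5486)
step 7: x0=(-1.8823, 1.3714, -1.0251) x1=(1.0292, 1.6526, 1.5906) x2=(-1.3606, 1.8463, -1.5263)
step 8: x0=(-1.8773, 1.3673, -1.0275) x1=(1.0219, 1.6687, 1.6061) x2=(-1.3410, 1.8244, -1.5031)
step 9: x0=(-1.8716, 1.3632, -1.0292) x1=(1.0136, 1.6848, 1.6205) x2=(-1.3205, 1.8024, -1.4787)
step 10: x0=(-1.8654, 1.3591, -1.0302) x1=(1.0042, 1.7008, 1.6336) x2=(-1.2990, 1.7806, -1.4534)
step 11: x0=(-1.8586, 1.3550, -1.0305) x1=(0.9937, 1.7168, 1.6457) x2=(-1.2765, 1.7588, -1.4270)
step 12: x0=(-1.8512, 1.3510, -1.0301) x1=(0.9823, 1.7327, 1.6565) x2=(-1.2530, 1.7370, -1.3997)
step 13: x0=(-1.8433, 1.3469, -1.0290) x1=(0.9698, 1.7486, 1.6663) x2=(-1.2285, 1.7154, -1.3713)
step 14: x0=(-1.8348, 1.3429, -1.0273) x1=(0.9563, 1.7643, 1.6748) x2=(-1.2031, 1.6940, -1.3420)
step 15: x0=(-1.8258, 1.3390, -1.0248) x1=(0.9418, 1.7800, 1.6823) x2=(-1.1768, 1.6726, -1.3116)
step 16: x0=(-1.8163, 1.3350, -1.0217) x1=(0.9264, 1.7956, 1.6886) x2=(-1.1495, 1.6514, -1.2803)
step 17: x0=(-1.8062, 1.3312, -1.0179) x1=(0.9100, 1.8110, 1.6938) x2=(-1.1213, 1.6303, -1.2480)
step 18: x0=(-1.7957, 1.3273, -1.0134) x1=(0.8927, 1.8263, 1.6979) x2=(-1.0922, 1.6093, -1.2148)
step 19: x0=(-1.7846, 1.3236, -1.0083) x1=(0.8744, 1.8414, 1.7009) x2=(-1.0621, 1.5885, -1.1805)
step 20: x0=(-1.7731, 1.3199, -1.0025) x1=(0.8553, 1.8564, 1.7028) x2=(-1.0312, 1.5679, -1.1454)
step 21: x0=(-1.7611, 1.3163, -0.9960) x1=(0.8352, 1.8713, 1.7036) x2=(-0.9995, 1.5475, -1.1093)
step 22: x0=(-1.7486, 1.3128, -0.9889) x1=(0.8143, 1.8860, 1.7033) x2=(-0.9669, 1.5272, -1.0723)
step 23: x0=(-1.7357, 1.3093, -0.9812) x1=(0.7926, 1.9005, 1.7020) x2=(-0.9336, 1.5071, -1.0344)
step 24: x0=(-1.7223, 1.3060, -0.9729) x1=(0.7701, 1.9148, 1.6997) x2=(-0.8995, 1.4871, -0.9955)
step 25: x0=(-1.7085, 1.3028, -0.9639) x1=(0.7468, 1.9289, 1.6964) x2=(-0.8646, 1.4674, -0.9558)

3.1375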